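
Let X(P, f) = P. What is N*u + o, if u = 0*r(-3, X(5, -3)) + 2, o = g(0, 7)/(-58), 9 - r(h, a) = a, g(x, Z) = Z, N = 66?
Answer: 7649/58 ≈ 131.88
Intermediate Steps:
r(h, a) = 9 - a
o = -7/58 (o = 7/(-58) = 7*(-1/58) = -7/58 ≈ -0.12069)
u = 2 (u = 0*(9 - 1*5) + 2 = 0*(9 - 5) + 2 = 0*4 + 2 = 0 + 2 = 2)
N*u + o = 66*2 - 7/58 = 132 - 7/58 = 7649/58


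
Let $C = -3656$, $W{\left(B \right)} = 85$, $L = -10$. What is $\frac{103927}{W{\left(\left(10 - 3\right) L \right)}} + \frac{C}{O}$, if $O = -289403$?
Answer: $\frac{30077096341}{24599255} \approx 1222.7$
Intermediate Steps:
$\frac{103927}{W{\left(\left(10 - 3\right) L \right)}} + \frac{C}{O} = \frac{103927}{85} - \frac{3656}{-289403} = 103927 \cdot \frac{1}{85} - - \frac{3656}{289403} = \frac{103927}{85} + \frac{3656}{289403} = \frac{30077096341}{24599255}$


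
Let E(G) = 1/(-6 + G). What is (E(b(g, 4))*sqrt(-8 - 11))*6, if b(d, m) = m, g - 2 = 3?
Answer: -3*I*sqrt(19) ≈ -13.077*I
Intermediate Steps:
g = 5 (g = 2 + 3 = 5)
(E(b(g, 4))*sqrt(-8 - 11))*6 = (sqrt(-8 - 11)/(-6 + 4))*6 = (sqrt(-19)/(-2))*6 = -I*sqrt(19)/2*6 = -3*I*sqrt(19)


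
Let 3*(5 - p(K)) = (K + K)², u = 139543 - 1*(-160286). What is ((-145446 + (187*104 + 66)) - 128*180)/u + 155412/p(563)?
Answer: -328666862536/380141495769 ≈ -0.86459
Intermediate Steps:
u = 299829 (u = 139543 + 160286 = 299829)
p(K) = 5 - 4*K²/3 (p(K) = 5 - (K + K)²/3 = 5 - 4*K²/3)
((-145446 + (187*104 + 66)) - 128*180)/u + 155412/p(563) = ((-145446 + (187*104 + 66)) - 128*180)/299829 + 155412/(5 - 4/3*563²) = ((-145446 + (19448 + 66)) - 23040)*(1/299829) + 155412/(5 - 4/3*316969) = ((-145446 + 19514) - 23040)*(1/299829) + 155412/(5 - 1267876/3) = (-125932 - 23040)*(1/299829) + 155412/(-1267861/3) = -148972*1/299829 + 155412*(-3/1267861) = -148972/299829 - 466236/1267861 = -328666862536/380141495769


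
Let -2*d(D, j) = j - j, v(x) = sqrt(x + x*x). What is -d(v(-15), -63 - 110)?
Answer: 0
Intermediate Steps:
v(x) = sqrt(x + x**2)
d(D, j) = 0 (d(D, j) = -(j - j)/2 = -1/2*0 = 0)
-d(v(-15), -63 - 110) = -1*0 = 0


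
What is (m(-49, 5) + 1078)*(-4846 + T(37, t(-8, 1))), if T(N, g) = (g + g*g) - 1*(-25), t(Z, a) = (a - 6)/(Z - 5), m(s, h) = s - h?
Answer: -834210816/169 ≈ -4.9362e+6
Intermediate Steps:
t(Z, a) = (-6 + a)/(-5 + Z)
T(N, g) = 25 + g + g² (T(N, g) = (g + g²) + 25 = 25 + g + g²)
(m(-49, 5) + 1078)*(-4846 + T(37, t(-8, 1))) = ((-49 - 1*5) + 1078)*(-4846 + (25 + (-6 + 1)/(-5 - 8) + ((-6 + 1)/(-5 - 8))²)) = ((-49 - 5) + 1078)*(-4846 + (25 - 5/(-13) + (-5/(-13))²)) = (-54 + 1078)*(-4846 + (25 - 1/13*(-5) + (-1/13*(-5))²)) = 1024*(-4846 + (25 + 5/13 + (5/13)²)) = 1024*(-4846 + (25 + 5/13 + 25/169)) = 1024*(-4846 + 4315/169) = 1024*(-814659/169) = -834210816/169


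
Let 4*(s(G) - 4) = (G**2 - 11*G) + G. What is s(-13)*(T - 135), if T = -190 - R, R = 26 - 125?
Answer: -35595/2 ≈ -17798.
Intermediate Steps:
R = -99
s(G) = 4 - 5*G/2 + G**2/4 (s(G) = 4 + ((G**2 - 11*G) + G)/4 = 4 + (G**2 - 10*G)/4 = 4 + (-5*G/2 + G**2/4) = 4 - 5*G/2 + G**2/4)
T = -91 (T = -190 - 1*(-99) = -190 + 99 = -91)
s(-13)*(T - 135) = (4 - 5/2*(-13) + (1/4)*(-13)**2)*(-91 - 135) = (4 + 65/2 + (1/4)*169)*(-226) = (4 + 65/2 + 169/4)*(-226) = (315/4)*(-226) = -35595/2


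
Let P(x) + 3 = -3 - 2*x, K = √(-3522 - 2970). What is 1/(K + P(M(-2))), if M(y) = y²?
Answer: -7/3344 - I*√1623/3344 ≈ -0.0020933 - 0.012047*I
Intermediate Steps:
K = 2*I*√1623 (K = √(-6492) = 2*I*√1623 ≈ 80.573*I)
P(x) = -6 - 2*x (P(x) = -3 + (-3 - 2*x) = -6 - 2*x)
1/(K + P(M(-2))) = 1/(2*I*√1623 + (-6 - 2*(-2)²)) = 1/(2*I*√1623 + (-6 - 2*4)) = 1/(2*I*√1623 + (-6 - 8)) = 1/(2*I*√1623 - 14) = 1/(-14 + 2*I*√1623)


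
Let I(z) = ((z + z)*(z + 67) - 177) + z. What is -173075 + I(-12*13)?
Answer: -145640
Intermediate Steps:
I(z) = -177 + z + 2*z*(67 + z) (I(z) = ((2*z)*(67 + z) - 177) + z = (2*z*(67 + z) - 177) + z = (-177 + 2*z*(67 + z)) + z = -177 + z + 2*z*(67 + z))
-173075 + I(-12*13) = -173075 + (-177 + 2*(-12*13)² + 135*(-12*13)) = -173075 + (-177 + 2*(-156)² + 135*(-156)) = -173075 + (-177 + 2*24336 - 21060) = -173075 + (-177 + 48672 - 21060) = -173075 + 27435 = -145640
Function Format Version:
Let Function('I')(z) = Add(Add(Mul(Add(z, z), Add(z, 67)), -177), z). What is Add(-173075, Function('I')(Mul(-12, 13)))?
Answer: -145640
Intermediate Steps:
Function('I')(z) = Add(-177, z, Mul(2, z, Add(67, z))) (Function('I')(z) = Add(Add(Mul(Mul(2, z), Add(67, z)), -177), z) = Add(Add(Mul(2, z, Add(67, z)), -177), z) = Add(Add(-177, Mul(2, z, Add(67, z))), z) = Add(-177, z, Mul(2, z, Add(67, z))))
Add(-173075, Function('I')(Mul(-12, 13))) = Add(-173075, Add(-177, Mul(2, Pow(Mul(-12, 13), 2)), Mul(135, Mul(-12, 13)))) = Add(-173075, Add(-177, Mul(2, Pow(-156, 2)), Mul(135, -156))) = Add(-173075, Add(-177, Mul(2, 24336), -21060)) = Add(-173075, Add(-177, 48672, -21060)) = Add(-173075, 27435) = -145640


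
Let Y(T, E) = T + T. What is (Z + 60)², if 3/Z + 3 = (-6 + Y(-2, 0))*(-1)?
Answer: 178929/49 ≈ 3651.6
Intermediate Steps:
Y(T, E) = 2*T
Z = 3/7 (Z = 3/(-3 + (-6 + 2*(-2))*(-1)) = 3/(-3 + (-6 - 4)*(-1)) = 3/(-3 - 10*(-1)) = 3/(-3 + 10) = 3/7 ≈ 0.42857)
(Z + 60)² = (3/7 + 60)² = (423/7)² = 178929/49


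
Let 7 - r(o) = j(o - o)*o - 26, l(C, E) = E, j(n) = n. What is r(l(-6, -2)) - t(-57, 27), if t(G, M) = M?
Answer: 6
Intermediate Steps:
r(o) = 33 (r(o) = 7 - ((o - o)*o - 26) = 7 - (0*o - 26) = 7 - (0 - 26) = 7 - 1*(-26) = 7 + 26 = 33)
r(l(-6, -2)) - t(-57, 27) = 33 - 1*27 = 33 - 27 = 6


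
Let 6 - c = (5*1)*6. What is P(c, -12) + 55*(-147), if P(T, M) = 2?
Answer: -8083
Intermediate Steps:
c = -24 (c = 6 - 5*1*6 = 6 - 5*6 = 6 - 1*30 = 6 - 30 = -24)
P(c, -12) + 55*(-147) = 2 + 55*(-147) = 2 - 8085 = -8083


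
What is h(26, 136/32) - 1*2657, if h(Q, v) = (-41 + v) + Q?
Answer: -10671/4 ≈ -2667.8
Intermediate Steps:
h(Q, v) = -41 + Q + v
h(26, 136/32) - 1*2657 = (-41 + 26 + 136/32) - 1*2657 = (-41 + 26 + 136*(1/32)) - 2657 = (-41 + 26 + 17/4) - 2657 = -43/4 - 2657 = -10671/4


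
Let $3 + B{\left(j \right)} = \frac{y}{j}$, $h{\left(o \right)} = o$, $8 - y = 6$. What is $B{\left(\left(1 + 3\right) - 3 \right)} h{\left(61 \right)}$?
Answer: $-61$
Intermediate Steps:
$y = 2$ ($y = 8 - 6 = 2$)
$B{\left(j \right)} = -3 + \frac{2}{j}$
$B{\left(\left(1 + 3\right) - 3 \right)} h{\left(61 \right)} = \left(-3 + \frac{2}{\left(1 + 3\right) - 3}\right) 61 = \left(-3 + \frac{2}{4 - 3}\right) 61 = \left(-3 + \frac{2}{1}\right) 61 = \left(-3 + 2 \cdot 1\right) 61 = \left(-3 + 2\right) 61 = \left(-1\right) 61 = -61$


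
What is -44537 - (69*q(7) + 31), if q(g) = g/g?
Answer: -44637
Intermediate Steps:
q(g) = 1
-44537 - (69*q(7) + 31) = -44537 - (69*1 + 31) = -44537 - (69 + 31) = -44537 - 1*100 = -44537 - 100 = -44637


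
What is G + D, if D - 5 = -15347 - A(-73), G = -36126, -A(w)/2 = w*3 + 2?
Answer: -51902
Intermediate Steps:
A(w) = -4 - 6*w (A(w) = -2*(w*3 + 2) = -2*(3*w + 2) = -2*(2 + 3*w) = -4 - 6*w)
D = -15776 (D = 5 + (-15347 - (-4 - 6*(-73))) = 5 + (-15347 - (-4 + 438)) = 5 + (-15347 - 1*434) = 5 + (-15347 - 434) = 5 - 15781 = -15776)
G + D = -36126 - 15776 = -51902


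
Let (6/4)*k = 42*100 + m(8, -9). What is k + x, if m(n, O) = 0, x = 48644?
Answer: 51444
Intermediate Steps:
k = 2800 (k = 2*(42*100 + 0)/3 = 2*(4200 + 0)/3 = (⅔)*4200 = 2800)
k + x = 2800 + 48644 = 51444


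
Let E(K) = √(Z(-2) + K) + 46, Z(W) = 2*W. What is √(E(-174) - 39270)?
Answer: √(-39224 + I*√178) ≈ 0.0337 + 198.05*I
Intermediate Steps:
E(K) = 46 + √(-4 + K) (E(K) = √(2*(-2) + K) + 46 = √(-4 + K) + 46 = 46 + √(-4 + K))
√(E(-174) - 39270) = √((46 + √(-4 - 174)) - 39270) = √((46 + √(-178)) - 39270) = √((46 + I*√178) - 39270) = √(-39224 + I*√178)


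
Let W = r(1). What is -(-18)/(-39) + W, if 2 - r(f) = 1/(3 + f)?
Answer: 67/52 ≈ 1.2885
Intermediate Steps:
r(f) = 2 - 1/(3 + f)
W = 7/4 (W = (5 + 2*1)/(3 + 1) = (5 + 2)/4 = (¼)*7 = 7/4 ≈ 1.7500)
-(-18)/(-39) + W = -(-18)/(-39) + 7/4 = -(-18)*(-1)/39 + 7/4 = -6*1/13 + 7/4 = -6/13 + 7/4 = 67/52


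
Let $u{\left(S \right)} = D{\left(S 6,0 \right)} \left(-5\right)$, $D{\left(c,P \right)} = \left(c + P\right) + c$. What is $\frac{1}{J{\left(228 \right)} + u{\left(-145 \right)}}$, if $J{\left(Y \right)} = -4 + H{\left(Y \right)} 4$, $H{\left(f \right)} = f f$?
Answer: $\frac{1}{216632} \approx 4.6161 \cdot 10^{-6}$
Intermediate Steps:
$H{\left(f \right)} = f^{2}$
$D{\left(c,P \right)} = P + 2 c$ ($D{\left(c,P \right)} = \left(P + c\right) + c = P + 2 c$)
$J{\left(Y \right)} = -4 + 4 Y^{2}$ ($J{\left(Y \right)} = -4 + Y^{2} \cdot 4 = -4 + 4 Y^{2}$)
$u{\left(S \right)} = - 60 S$ ($u{\left(S \right)} = \left(0 + 2 S 6\right) \left(-5\right) = \left(0 + 2 \cdot 6 S\right) \left(-5\right) = \left(0 + 12 S\right) \left(-5\right) = 12 S \left(-5\right) = - 60 S$)
$\frac{1}{J{\left(228 \right)} + u{\left(-145 \right)}} = \frac{1}{\left(-4 + 4 \cdot 228^{2}\right) - -8700} = \frac{1}{\left(-4 + 4 \cdot 51984\right) + 8700} = \frac{1}{\left(-4 + 207936\right) + 8700} = \frac{1}{207932 + 8700} = \frac{1}{216632}$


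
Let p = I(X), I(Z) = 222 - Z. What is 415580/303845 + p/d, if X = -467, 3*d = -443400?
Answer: 12242674959/8981658200 ≈ 1.3631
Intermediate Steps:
d = -147800 (d = (1/3)*(-443400) = -147800)
p = 689 (p = 222 - 1*(-467) = 222 + 467 = 689)
415580/303845 + p/d = 415580/303845 + 689/(-147800) = 415580*(1/303845) + 689*(-1/147800) = 83116/60769 - 689/147800 = 12242674959/8981658200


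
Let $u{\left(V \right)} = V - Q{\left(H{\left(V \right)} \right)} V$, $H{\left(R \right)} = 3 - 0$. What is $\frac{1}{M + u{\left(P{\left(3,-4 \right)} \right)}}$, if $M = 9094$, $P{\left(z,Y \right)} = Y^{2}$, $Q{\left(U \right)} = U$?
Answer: $\frac{1}{9062} \approx 0.00011035$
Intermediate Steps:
$H{\left(R \right)} = 3$ ($H{\left(R \right)} = 3 + 0 = 3$)
$u{\left(V \right)} = - 2 V$ ($u{\left(V \right)} = V - 3 V = - 2 V$)
$\frac{1}{M + u{\left(P{\left(3,-4 \right)} \right)}} = \frac{1}{9094 - 2 \left(-4\right)^{2}} = \frac{1}{9094 - 32} = \frac{1}{9062}$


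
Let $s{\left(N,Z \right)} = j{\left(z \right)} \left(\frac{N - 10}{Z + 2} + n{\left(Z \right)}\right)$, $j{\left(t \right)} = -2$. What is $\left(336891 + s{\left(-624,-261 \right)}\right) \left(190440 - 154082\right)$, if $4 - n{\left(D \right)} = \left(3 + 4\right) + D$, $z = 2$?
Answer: $\frac{452500537258}{37} \approx 1.223 \cdot 10^{10}$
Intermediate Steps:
$n{\left(D \right)} = -3 - D$ ($n{\left(D \right)} = 4 - \left(\left(3 + 4\right) + D\right) = 4 - \left(7 + D\right) = -3 - D$)
$s{\left(N,Z \right)} = 6 + 2 Z - \frac{2 \left(-10 + N\right)}{2 + Z}$ ($s{\left(N,Z \right)} = - 2 \left(\frac{N - 10}{Z + 2} - \left(3 + Z\right)\right) = - 2 \left(\frac{-10 + N}{2 + Z} - \left(3 + Z\right)\right) = - 2 \left(-3 - Z + \frac{-10 + N}{2 + Z}\right) = 6 + 2 Z - \frac{2 \left(-10 + N\right)}{2 + Z}$)
$\left(336891 + s{\left(-624,-261 \right)}\right) \left(190440 - 154082\right) = \left(336891 + \frac{2 \left(16 + \left(-261\right)^{2} - -624 + 5 \left(-261\right)\right)}{2 - 261}\right) \left(190440 - 154082\right) = \left(336891 + \frac{2 \left(16 + 68121 + 624 - 1305\right)}{-259}\right) 36358 = \left(336891 + 2 \left(- \frac{1}{259}\right) 67456\right) 36358 = \left(336891 - \frac{134912}{259}\right) 36358 = \frac{87119857}{259} \cdot 36358 = \frac{452500537258}{37}$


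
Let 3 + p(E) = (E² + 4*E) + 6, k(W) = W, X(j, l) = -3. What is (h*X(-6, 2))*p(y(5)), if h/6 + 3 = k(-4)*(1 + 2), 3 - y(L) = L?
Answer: -270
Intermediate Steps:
y(L) = 3 - L
p(E) = 3 + E² + 4*E (p(E) = -3 + ((E² + 4*E) + 6) = -3 + (6 + E² + 4*E) = 3 + E² + 4*E)
h = -90 (h = -18 + 6*(-4*(1 + 2)) = -18 + 6*(-4*3) = -18 + 6*(-12) = -18 - 72 = -90)
(h*X(-6, 2))*p(y(5)) = (-90*(-3))*(3 + (3 - 1*5)² + 4*(3 - 1*5)) = 270*(3 + (3 - 5)² + 4*(3 - 5)) = 270*(3 + (-2)² + 4*(-2)) = 270*(3 + 4 - 8) = 270*(-1) = -270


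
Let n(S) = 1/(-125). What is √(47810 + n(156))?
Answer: √29881245/25 ≈ 218.66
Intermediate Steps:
n(S) = -1/125
√(47810 + n(156)) = √(47810 - 1/125) = √(5976249/125) = √29881245/25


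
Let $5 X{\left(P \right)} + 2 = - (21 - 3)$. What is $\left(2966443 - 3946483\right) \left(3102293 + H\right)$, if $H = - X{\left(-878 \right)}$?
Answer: $-3040375151880$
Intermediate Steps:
$X{\left(P \right)} = -4$ ($X{\left(P \right)} = - \frac{2}{5} + \frac{\left(-1\right) \left(21 - 3\right)}{5} = - \frac{2}{5} + \frac{\left(-1\right) 18}{5} = - \frac{2}{5} + \frac{1}{5} \left(-18\right) = - \frac{2}{5} - \frac{18}{5} = -4$)
$H = 4$ ($H = \left(-1\right) \left(-4\right) = 4$)
$\left(2966443 - 3946483\right) \left(3102293 + H\right) = \left(2966443 - 3946483\right) \left(3102293 + 4\right) = \left(-980040\right) 3102297 = -3040375151880$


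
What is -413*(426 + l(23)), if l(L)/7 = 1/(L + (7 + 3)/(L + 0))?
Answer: -1936675/11 ≈ -1.7606e+5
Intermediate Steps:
l(L) = 7/(L + 10/L) (l(L) = 7/(L + (7 + 3)/(L + 0)) = 7/(L + 10/L))
-413*(426 + l(23)) = -413*(426 + 7*23/(10 + 23²)) = -413*(426 + 7*23/(10 + 529)) = -413*(426 + 7*23/539) = -413*(426 + 7*23*(1/539)) = -413*(426 + 23/77) = -413*32825/77 = -1936675/11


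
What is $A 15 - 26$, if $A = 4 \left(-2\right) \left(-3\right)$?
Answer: $334$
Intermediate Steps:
$A = 24$ ($A = \left(-8\right) \left(-3\right) = 24$)
$A 15 - 26 = 24 \cdot 15 - 26 = 360 - 26 = 334$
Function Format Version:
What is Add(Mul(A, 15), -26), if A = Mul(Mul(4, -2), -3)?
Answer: 334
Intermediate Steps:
A = 24 (A = Mul(-8, -3) = 24)
Add(Mul(A, 15), -26) = Add(Mul(24, 15), -26) = Add(360, -26) = 334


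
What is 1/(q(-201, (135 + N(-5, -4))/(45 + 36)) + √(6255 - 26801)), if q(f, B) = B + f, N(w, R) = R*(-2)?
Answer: -653589/197618675 - 6561*I*√20546/395237350 ≈ -0.0033073 - 0.0023794*I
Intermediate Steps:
N(w, R) = -2*R
1/(q(-201, (135 + N(-5, -4))/(45 + 36)) + √(6255 - 26801)) = 1/(((135 - 2*(-4))/(45 + 36) - 201) + √(6255 - 26801)) = 1/(((135 + 8)/81 - 201) + √(-20546)) = 1/((143*(1/81) - 201) + I*√20546) = 1/((143/81 - 201) + I*√20546) = 1/(-16138/81 + I*√20546)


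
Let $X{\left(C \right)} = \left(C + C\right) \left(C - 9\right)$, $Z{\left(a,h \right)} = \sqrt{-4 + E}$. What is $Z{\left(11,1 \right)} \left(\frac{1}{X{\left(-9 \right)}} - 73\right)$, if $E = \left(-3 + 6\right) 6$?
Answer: $- \frac{23651 \sqrt{14}}{324} \approx -273.13$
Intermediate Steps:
$E = 18$ ($E = 3 \cdot 6 = 18$)
$Z{\left(a,h \right)} = \sqrt{14}$ ($Z{\left(a,h \right)} = \sqrt{-4 + 18} = \sqrt{14}$)
$X{\left(C \right)} = 2 C \left(-9 + C\right)$
$Z{\left(11,1 \right)} \left(\frac{1}{X{\left(-9 \right)}} - 73\right) = \sqrt{14} \left(\frac{1}{2 \left(-9\right) \left(-9 - 9\right)} - 73\right) = \sqrt{14} \left(\frac{1}{2 \left(-9\right) \left(-18\right)} - 73\right) = \sqrt{14} \left(\frac{1}{324} - 73\right) = \sqrt{14} \left(- \frac{23651}{324}\right) = - \frac{23651 \sqrt{14}}{324}$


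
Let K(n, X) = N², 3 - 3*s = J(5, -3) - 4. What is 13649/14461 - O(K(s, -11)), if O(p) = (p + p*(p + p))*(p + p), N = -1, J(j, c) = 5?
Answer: -73117/14461 ≈ -5.0562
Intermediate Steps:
s = ⅔ (s = 1 - (5 - 4)/3 = 1 - ⅓*1 = 1 - ⅓ = ⅔ ≈ 0.66667)
K(n, X) = 1 (K(n, X) = (-1)² = 1)
O(p) = 2*p*(p + 2*p²) (O(p) = (p + p*(2*p))*(2*p) = (p + 2*p²)*(2*p) = 2*p*(p + 2*p²))
13649/14461 - O(K(s, -11)) = 13649/14461 - 1²*(2 + 4*1) = 13649*(1/14461) - (2 + 4) = 13649/14461 - 6 = -73117/14461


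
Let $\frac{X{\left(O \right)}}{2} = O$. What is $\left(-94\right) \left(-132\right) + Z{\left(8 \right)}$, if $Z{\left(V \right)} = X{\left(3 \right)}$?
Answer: $12414$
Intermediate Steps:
$X{\left(O \right)} = 2 O$
$Z{\left(V \right)} = 6$ ($Z{\left(V \right)} = 2 \cdot 3 = 6$)
$\left(-94\right) \left(-132\right) + Z{\left(8 \right)} = \left(-94\right) \left(-132\right) + 6 = 12408 + 6 = 12414$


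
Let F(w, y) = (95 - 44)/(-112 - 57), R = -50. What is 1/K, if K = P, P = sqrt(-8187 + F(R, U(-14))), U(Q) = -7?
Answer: -13*I*sqrt(1383654)/1383654 ≈ -0.011052*I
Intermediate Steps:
F(w, y) = -51/169 (F(w, y) = 51/(-169) = 51*(-1/169) = -51/169)
P = I*sqrt(1383654)/13 (P = sqrt(-8187 - 51/169) = sqrt(-1383654/169) = I*sqrt(1383654)/13 ≈ 90.484*I)
K = I*sqrt(1383654)/13 ≈ 90.484*I
1/K = 1/(I*sqrt(1383654)/13) = -13*I*sqrt(1383654)/1383654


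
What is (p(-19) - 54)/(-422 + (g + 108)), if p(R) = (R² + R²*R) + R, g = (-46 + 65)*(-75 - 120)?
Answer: 6571/4019 ≈ 1.6350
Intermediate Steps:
g = -3705 (g = 19*(-195) = -3705)
p(R) = R + R² + R³ (p(R) = (R² + R³) + R = R + R² + R³)
(p(-19) - 54)/(-422 + (g + 108)) = (-19*(1 - 19 + (-19)²) - 54)/(-422 + (-3705 + 108)) = (-19*(1 - 19 + 361) - 54)/(-422 - 3597) = (-19*343 - 54)/(-4019) = (-6517 - 54)*(-1/4019) = -6571*(-1/4019) = 6571/4019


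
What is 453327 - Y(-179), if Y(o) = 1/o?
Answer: 81145534/179 ≈ 4.5333e+5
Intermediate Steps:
453327 - Y(-179) = 453327 - 1/(-179) = 453327 - 1*(-1/179) = 453327 + 1/179 = 81145534/179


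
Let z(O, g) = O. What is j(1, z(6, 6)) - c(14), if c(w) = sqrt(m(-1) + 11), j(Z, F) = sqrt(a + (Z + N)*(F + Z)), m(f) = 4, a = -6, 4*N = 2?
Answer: -sqrt(15) + 3*sqrt(2)/2 ≈ -1.7517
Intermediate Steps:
N = 1/2 (N = (1/4)*2 = 1/2 ≈ 0.50000)
j(Z, F) = sqrt(-6 + (1/2 + Z)*(F + Z)) (j(Z, F) = sqrt(-6 + (Z + 1/2)*(F + Z)) = sqrt(-6 + (1/2 + Z)*(F + Z)))
c(w) = sqrt(15) (c(w) = sqrt(4 + 11) = sqrt(15))
j(1, z(6, 6)) - c(14) = sqrt(-24 + 2*6 + 2*1 + 4*1**2 + 4*6*1)/2 - sqrt(15) = sqrt(-24 + 12 + 2 + 4*1 + 24)/2 - sqrt(15) = sqrt(-24 + 12 + 2 + 4 + 24)/2 - sqrt(15) = sqrt(18)/2 - sqrt(15) = (3*sqrt(2))/2 - sqrt(15) = 3*sqrt(2)/2 - sqrt(15) = -sqrt(15) + 3*sqrt(2)/2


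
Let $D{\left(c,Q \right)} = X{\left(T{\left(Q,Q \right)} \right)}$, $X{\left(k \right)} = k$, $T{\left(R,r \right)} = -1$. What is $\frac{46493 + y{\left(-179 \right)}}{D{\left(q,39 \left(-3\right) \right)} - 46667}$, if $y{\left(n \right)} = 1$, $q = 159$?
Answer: $- \frac{7749}{7778} \approx -0.99627$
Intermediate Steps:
$D{\left(c,Q \right)} = -1$
$\frac{46493 + y{\left(-179 \right)}}{D{\left(q,39 \left(-3\right) \right)} - 46667} = \frac{46493 + 1}{-1 - 46667} = \frac{46494}{-46668} = 46494 \left(- \frac{1}{46668}\right) = - \frac{7749}{7778}$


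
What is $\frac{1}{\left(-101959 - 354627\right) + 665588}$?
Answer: $\frac{1}{209002} \approx 4.7846 \cdot 10^{-6}$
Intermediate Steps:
$\frac{1}{\left(-101959 - 354627\right) + 665588} = \frac{1}{-456586 + 665588} = \frac{1}{209002}$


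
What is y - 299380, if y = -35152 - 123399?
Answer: -457931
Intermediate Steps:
y = -158551
y - 299380 = -158551 - 299380 = -457931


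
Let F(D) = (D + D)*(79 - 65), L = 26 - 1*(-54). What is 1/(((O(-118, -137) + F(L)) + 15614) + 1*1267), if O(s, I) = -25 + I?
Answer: 1/18959 ≈ 5.2745e-5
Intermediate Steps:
L = 80 (L = 26 + 54 = 80)
F(D) = 28*D (F(D) = (2*D)*14 = 28*D)
1/(((O(-118, -137) + F(L)) + 15614) + 1*1267) = 1/((((-25 - 137) + 28*80) + 15614) + 1*1267) = 1/(((-162 + 2240) + 15614) + 1267) = 1/((2078 + 15614) + 1267) = 1/(17692 + 1267) = 1/18959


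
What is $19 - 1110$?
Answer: $-1091$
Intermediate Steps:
$19 - 1110 = -1091$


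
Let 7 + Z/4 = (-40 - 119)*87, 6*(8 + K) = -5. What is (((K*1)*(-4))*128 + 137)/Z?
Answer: -13979/166080 ≈ -0.084170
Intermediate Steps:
K = -53/6 (K = -8 + (1/6)*(-5) = -8 - 5/6 = -53/6 ≈ -8.8333)
Z = -55360 (Z = -28 + 4*((-40 - 119)*87) = -28 + 4*(-159*87) = -28 + 4*(-13833) = -28 - 55332 = -55360)
(((K*1)*(-4))*128 + 137)/Z = ((-53/6*1*(-4))*128 + 137)/(-55360) = (-53/6*(-4)*128 + 137)*(-1/55360) = ((106/3)*128 + 137)*(-1/55360) = (13568/3 + 137)*(-1/55360) = (13979/3)*(-1/55360) = -13979/166080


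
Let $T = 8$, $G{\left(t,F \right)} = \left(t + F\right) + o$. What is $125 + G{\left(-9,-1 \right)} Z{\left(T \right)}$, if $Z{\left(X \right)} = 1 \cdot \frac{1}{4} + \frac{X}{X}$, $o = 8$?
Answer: $\frac{245}{2} \approx 122.5$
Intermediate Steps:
$G{\left(t,F \right)} = 8 + F + t$ ($G{\left(t,F \right)} = \left(t + F\right) + 8 = \left(F + t\right) + 8 = 8 + F + t$)
$Z{\left(X \right)} = \frac{5}{4}$ ($Z{\left(X \right)} = 1 \cdot \frac{1}{4} + 1 = \frac{1}{4} + 1 = \frac{5}{4}$)
$125 + G{\left(-9,-1 \right)} Z{\left(T \right)} = 125 + \left(8 - 1 - 9\right) \frac{5}{4} = 125 - \frac{5}{2} = \frac{245}{2}$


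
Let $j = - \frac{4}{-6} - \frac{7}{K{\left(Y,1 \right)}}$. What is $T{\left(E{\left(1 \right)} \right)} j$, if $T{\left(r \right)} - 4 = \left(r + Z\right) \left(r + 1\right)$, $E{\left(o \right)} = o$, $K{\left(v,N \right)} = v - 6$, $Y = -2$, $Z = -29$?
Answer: $- \frac{481}{6} \approx -80.167$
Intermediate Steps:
$K{\left(v,N \right)} = -6 + v$ ($K{\left(v,N \right)} = v - 6 = -6 + v$)
$T{\left(r \right)} = 4 + \left(1 + r\right) \left(-29 + r\right)$ ($T{\left(r \right)} = 4 + \left(r - 29\right) \left(r + 1\right) = 4 + \left(-29 + r\right) \left(1 + r\right) = 4 + \left(1 + r\right) \left(-29 + r\right)$)
$j = \frac{37}{24}$ ($j = - \frac{4}{-6} - \frac{7}{-6 - 2} = \left(-4\right) \left(- \frac{1}{6}\right) - \frac{7}{-8} = \frac{2}{3} - - \frac{7}{8} = \frac{2}{3} + \frac{7}{8} = \frac{37}{24} \approx 1.5417$)
$T{\left(E{\left(1 \right)} \right)} j = \left(-25 + 1^{2} - 28\right) \frac{37}{24} = \left(-25 + 1 - 28\right) \frac{37}{24} = \left(-52\right) \frac{37}{24} = - \frac{481}{6}$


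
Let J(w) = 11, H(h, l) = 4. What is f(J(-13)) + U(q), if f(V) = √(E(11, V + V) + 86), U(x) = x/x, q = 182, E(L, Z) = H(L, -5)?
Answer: 1 + 3*√10 ≈ 10.487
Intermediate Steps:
E(L, Z) = 4
U(x) = 1
f(V) = 3*√10 (f(V) = √(4 + 86) = √90 = 3*√10)
f(J(-13)) + U(q) = 3*√10 + 1 = 1 + 3*√10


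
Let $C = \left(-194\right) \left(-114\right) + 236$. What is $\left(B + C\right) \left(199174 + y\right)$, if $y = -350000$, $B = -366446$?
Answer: $51898321644$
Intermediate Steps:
$C = 22352$ ($C = 22116 + 236 = 22352$)
$\left(B + C\right) \left(199174 + y\right) = \left(-366446 + 22352\right) \left(199174 - 350000\right) = \left(-344094\right) \left(-150826\right) = 51898321644$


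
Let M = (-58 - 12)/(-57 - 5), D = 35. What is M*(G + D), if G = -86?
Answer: -1785/31 ≈ -57.581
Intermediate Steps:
M = 35/31 (M = -70/(-62) = -70*(-1/62) = 35/31 ≈ 1.1290)
M*(G + D) = 35*(-86 + 35)/31 = (35/31)*(-51) = -1785/31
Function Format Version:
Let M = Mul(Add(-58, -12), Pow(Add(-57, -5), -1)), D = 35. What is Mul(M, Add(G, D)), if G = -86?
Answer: Rational(-1785, 31) ≈ -57.581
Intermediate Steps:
M = Rational(35, 31) (M = Mul(-70, Pow(-62, -1)) = Mul(-70, Rational(-1, 62)) = Rational(35, 31) ≈ 1.1290)
Mul(M, Add(G, D)) = Mul(Rational(35, 31), Add(-86, 35)) = Mul(Rational(35, 31), -51) = Rational(-1785, 31)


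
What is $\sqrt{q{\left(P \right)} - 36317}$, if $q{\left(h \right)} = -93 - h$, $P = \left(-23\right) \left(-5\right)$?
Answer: $5 i \sqrt{1461} \approx 191.12 i$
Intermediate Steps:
$P = 115$
$\sqrt{q{\left(P \right)} - 36317} = \sqrt{\left(-93 - 115\right) - 36317} = \sqrt{-208 - 36317} = \sqrt{-36525} = 5 i \sqrt{1461}$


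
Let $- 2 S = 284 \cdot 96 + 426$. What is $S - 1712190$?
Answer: $-1726035$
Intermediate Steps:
$S = -13845$ ($S = - \frac{284 \cdot 96 + 426}{2} = - \frac{27264 + 426}{2} = \left(- \frac{1}{2}\right) 27690 = -13845$)
$S - 1712190 = -13845 - 1712190 = -1726035$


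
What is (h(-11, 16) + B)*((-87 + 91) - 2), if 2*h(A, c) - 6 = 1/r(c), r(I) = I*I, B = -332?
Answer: -168447/256 ≈ -658.00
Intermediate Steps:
r(I) = I²
h(A, c) = 3 + 1/(2*c²) (h(A, c) = 3 + (1/c²)/2 = 3 + 1/(2*c²))
(h(-11, 16) + B)*((-87 + 91) - 2) = ((3 + (½)/16²) - 332)*((-87 + 91) - 2) = ((3 + (½)*(1/256)) - 332)*(4 - 2) = ((3 + 1/512) - 332)*2 = (1537/512 - 332)*2 = -168447/512*2 = -168447/256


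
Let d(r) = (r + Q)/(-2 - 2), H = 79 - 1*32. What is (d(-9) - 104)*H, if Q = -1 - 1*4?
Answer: -9447/2 ≈ -4723.5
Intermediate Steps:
Q = -5 (Q = -1 - 4 = -5)
H = 47 (H = 79 - 32 = 47)
d(r) = 5/4 - r/4 (d(r) = (r - 5)/(-2 - 2) = (-5 + r)/(-4) = (-5 + r)*(-1/4) = 5/4 - r/4)
(d(-9) - 104)*H = ((5/4 - 1/4*(-9)) - 104)*47 = ((5/4 + 9/4) - 104)*47 = (7/2 - 104)*47 = -201/2*47 = -9447/2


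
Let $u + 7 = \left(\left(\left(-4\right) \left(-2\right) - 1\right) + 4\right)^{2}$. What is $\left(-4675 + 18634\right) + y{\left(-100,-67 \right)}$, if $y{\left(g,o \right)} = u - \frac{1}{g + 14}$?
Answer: $\frac{1210279}{86} \approx 14073.0$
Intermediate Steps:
$u = 114$ ($u = -7 + \left(\left(\left(-4\right) \left(-2\right) - 1\right) + 4\right)^{2} = -7 + \left(\left(8 - 1\right) + 4\right)^{2} = -7 + \left(7 + 4\right)^{2} = -7 + 11^{2} = -7 + 121 = 114$)
$y{\left(g,o \right)} = 114 - \frac{1}{14 + g}$ ($y{\left(g,o \right)} = 114 - \frac{1}{g + 14} = 114 - \frac{1}{14 + g}$)
$\left(-4675 + 18634\right) + y{\left(-100,-67 \right)} = \left(-4675 + 18634\right) + \frac{1595 + 114 \left(-100\right)}{14 - 100} = 13959 + \frac{1595 - 11400}{-86} = 13959 - - \frac{9805}{86} = 13959 + \frac{9805}{86} = \frac{1210279}{86}$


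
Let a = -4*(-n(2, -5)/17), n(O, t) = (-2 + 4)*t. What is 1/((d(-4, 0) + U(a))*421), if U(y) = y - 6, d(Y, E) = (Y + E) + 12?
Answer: -17/2526 ≈ -0.0067300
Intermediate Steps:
n(O, t) = 2*t
d(Y, E) = 12 + E + Y (d(Y, E) = (E + Y) + 12 = 12 + E + Y)
a = -40/17 (a = -4/((-17/(2*(-5)))) = -4/((-17/(-10))) = -4/((-17*(-⅒))) = -4/17/10 = -4*10/17 = -40/17 ≈ -2.3529)
U(y) = -6 + y
1/((d(-4, 0) + U(a))*421) = 1/(((12 + 0 - 4) + (-6 - 40/17))*421) = 1/((8 - 142/17)*421) = 1/(-6/17*421) = 1/(-2526/17) = -17/2526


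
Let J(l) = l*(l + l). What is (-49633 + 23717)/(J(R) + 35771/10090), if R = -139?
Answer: -261492440/389933551 ≈ -0.67061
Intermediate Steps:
J(l) = 2*l² (J(l) = l*(2*l) = 2*l²)
(-49633 + 23717)/(J(R) + 35771/10090) = (-49633 + 23717)/(2*(-139)² + 35771/10090) = -25916/(2*19321 + 35771*(1/10090)) = -25916/(38642 + 35771/10090) = -25916/389933551/10090 = -25916*10090/389933551 = -261492440/389933551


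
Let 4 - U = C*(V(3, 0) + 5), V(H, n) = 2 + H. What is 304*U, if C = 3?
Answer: -7904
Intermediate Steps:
U = -26 (U = 4 - 3*((2 + 3) + 5) = 4 - 3*(5 + 5) = 4 - 3*10 = 4 - 1*30 = 4 - 30 = -26)
304*U = 304*(-26) = -7904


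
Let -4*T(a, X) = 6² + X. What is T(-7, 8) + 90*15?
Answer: 1339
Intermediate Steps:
T(a, X) = -9 - X/4 (T(a, X) = -(6² + X)/4 = -(36 + X)/4 = -9 - X/4)
T(-7, 8) + 90*15 = (-9 - ¼*8) + 90*15 = (-9 - 2) + 1350 = -11 + 1350 = 1339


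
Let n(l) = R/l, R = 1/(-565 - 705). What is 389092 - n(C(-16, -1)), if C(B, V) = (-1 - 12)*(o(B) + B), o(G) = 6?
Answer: 64239089201/165100 ≈ 3.8909e+5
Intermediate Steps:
C(B, V) = -78 - 13*B (C(B, V) = (-1 - 12)*(6 + B) = -13*(6 + B) = -78 - 13*B)
R = -1/1270 (R = 1/(-1270) = -1/1270 ≈ -0.00078740)
n(l) = -1/(1270*l)
389092 - n(C(-16, -1)) = 389092 - (-1)/(1270*(-78 - 13*(-16))) = 389092 - (-1)/(1270*(-78 + 208)) = 389092 - (-1)/(1270*130) = 389092 - 1*(-1/165100) = 389092 + 1/165100 = 64239089201/165100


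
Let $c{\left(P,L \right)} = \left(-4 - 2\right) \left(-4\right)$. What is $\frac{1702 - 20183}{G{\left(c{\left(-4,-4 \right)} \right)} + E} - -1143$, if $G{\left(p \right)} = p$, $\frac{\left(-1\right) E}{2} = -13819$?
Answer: $\frac{31599185}{27662} \approx 1142.3$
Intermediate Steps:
$E = 27638$ ($E = \left(-2\right) \left(-13819\right) = 27638$)
$c{\left(P,L \right)} = 24$ ($c{\left(P,L \right)} = \left(-6\right) \left(-4\right) = 24$)
$\frac{1702 - 20183}{G{\left(c{\left(-4,-4 \right)} \right)} + E} - -1143 = \frac{1702 - 20183}{24 + 27638} - -1143 = - \frac{18481}{27662} + 1143 = \frac{31599185}{27662}$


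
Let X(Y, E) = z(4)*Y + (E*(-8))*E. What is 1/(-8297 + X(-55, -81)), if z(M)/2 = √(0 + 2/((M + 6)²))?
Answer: -60785/3694815983 + 11*√2/3694815983 ≈ -1.6447e-5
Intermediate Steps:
z(M) = 2*√2*√((6 + M)⁻²) (z(M) = 2*√(0 + 2/((M + 6)²)) = 2*√(0 + 2/((6 + M)²)) = 2*√(0 + 2/(6 + M)²) = 2*√(2/(6 + M)²) = 2*(√2*√((6 + M)⁻²)) = 2*√2*√((6 + M)⁻²))
X(Y, E) = -8*E² + Y*√2/5 (X(Y, E) = (2*√2*√((6 + 4)⁻²))*Y + (E*(-8))*E = (2*√2*√(10⁻²))*Y + (-8*E)*E = (2*√2*√(1/100))*Y - 8*E² = (2*√2*(⅒))*Y - 8*E² = (√2/5)*Y - 8*E² = Y*√2/5 - 8*E² = -8*E² + Y*√2/5)
1/(-8297 + X(-55, -81)) = 1/(-8297 + (-8*(-81)² + (⅕)*(-55)*√2)) = 1/(-8297 + (-8*6561 - 11*√2)) = 1/(-8297 + (-52488 - 11*√2)) = 1/(-60785 - 11*√2)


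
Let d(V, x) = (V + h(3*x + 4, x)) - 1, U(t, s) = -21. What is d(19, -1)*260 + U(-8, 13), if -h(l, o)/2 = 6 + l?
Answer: 1019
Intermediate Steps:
h(l, o) = -12 - 2*l (h(l, o) = -2*(6 + l) = -12 - 2*l)
d(V, x) = -21 + V - 6*x (d(V, x) = (V + (-12 - 2*(3*x + 4))) - 1 = (V + (-12 - 2*(4 + 3*x))) - 1 = (V + (-12 + (-8 - 6*x))) - 1 = (V + (-20 - 6*x)) - 1 = (-20 + V - 6*x) - 1 = -21 + V - 6*x)
d(19, -1)*260 + U(-8, 13) = (-21 + 19 - 6*(-1))*260 - 21 = (-21 + 19 + 6)*260 - 21 = 4*260 - 21 = 1040 - 21 = 1019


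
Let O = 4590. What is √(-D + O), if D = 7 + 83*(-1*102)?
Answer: √13049 ≈ 114.23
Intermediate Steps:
D = -8459 (D = 7 + 83*(-102) = 7 - 8466 = -8459)
√(-D + O) = √(-1*(-8459) + 4590) = √(8459 + 4590) = √13049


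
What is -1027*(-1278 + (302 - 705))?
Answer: 1726387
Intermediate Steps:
-1027*(-1278 + (302 - 705)) = -1027*(-1278 - 403) = -1027*(-1681) = 1726387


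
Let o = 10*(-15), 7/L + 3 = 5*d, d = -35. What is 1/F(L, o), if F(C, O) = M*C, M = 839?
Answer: -178/5873 ≈ -0.030308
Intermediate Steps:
L = -7/178 (L = 7/(-3 + 5*(-35)) = 7/(-3 - 175) = 7/(-178) = 7*(-1/178) = -7/178 ≈ -0.039326)
o = -150
F(C, O) = 839*C
1/F(L, o) = 1/(839*(-7/178)) = 1/(-5873/178) = -178/5873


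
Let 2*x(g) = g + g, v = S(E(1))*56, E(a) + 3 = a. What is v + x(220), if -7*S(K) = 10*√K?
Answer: 220 - 80*I*√2 ≈ 220.0 - 113.14*I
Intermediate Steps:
E(a) = -3 + a
S(K) = -10*√K/7
v = -80*I*√2 (v = -10*√(-3 + 1)/7*56 = -10*I*√2/7*56 = -80*I*√2 ≈ -113.14*I)
x(g) = g (x(g) = (g + g)/2 = (2*g)/2 = g)
v + x(220) = -80*I*√2 + 220 = 220 - 80*I*√2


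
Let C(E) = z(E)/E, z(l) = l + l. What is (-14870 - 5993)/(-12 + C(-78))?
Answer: 20863/10 ≈ 2086.3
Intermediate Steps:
z(l) = 2*l
C(E) = 2 (C(E) = (2*E)/E = 2)
(-14870 - 5993)/(-12 + C(-78)) = (-14870 - 5993)/(-12 + 2) = -20863/(-10) = -20863*(-1/10) = 20863/10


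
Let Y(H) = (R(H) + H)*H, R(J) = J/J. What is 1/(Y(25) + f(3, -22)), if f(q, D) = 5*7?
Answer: 1/685 ≈ 0.0014599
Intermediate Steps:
R(J) = 1
f(q, D) = 35
Y(H) = H*(1 + H) (Y(H) = (1 + H)*H = H*(1 + H))
1/(Y(25) + f(3, -22)) = 1/(25*(1 + 25) + 35) = 1/(25*26 + 35) = 1/(650 + 35) = 1/685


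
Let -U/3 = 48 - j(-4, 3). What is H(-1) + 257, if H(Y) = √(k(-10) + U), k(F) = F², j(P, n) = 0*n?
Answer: 257 + 2*I*√11 ≈ 257.0 + 6.6332*I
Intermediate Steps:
j(P, n) = 0
U = -144 (U = -3*(48 - 1*0) = -3*(48 + 0) = -3*48 = -144)
H(Y) = 2*I*√11 (H(Y) = √((-10)² - 144) = √(100 - 144) = √(-44) = 2*I*√11)
H(-1) + 257 = 2*I*√11 + 257 = 257 + 2*I*√11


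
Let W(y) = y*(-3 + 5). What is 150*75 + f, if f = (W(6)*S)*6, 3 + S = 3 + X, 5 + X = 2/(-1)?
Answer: 10746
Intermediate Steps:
X = -7 (X = -5 + 2/(-1) = -5 + 2*(-1) = -5 - 2 = -7)
S = -7 (S = -3 + (3 - 7) = -3 - 4 = -7)
W(y) = 2*y (W(y) = y*2 = 2*y)
f = -504 (f = ((2*6)*(-7))*6 = (12*(-7))*6 = -84*6 = -504)
150*75 + f = 150*75 - 504 = 11250 - 504 = 10746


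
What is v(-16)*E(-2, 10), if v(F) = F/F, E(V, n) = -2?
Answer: -2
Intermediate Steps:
v(F) = 1
v(-16)*E(-2, 10) = 1*(-2) = -2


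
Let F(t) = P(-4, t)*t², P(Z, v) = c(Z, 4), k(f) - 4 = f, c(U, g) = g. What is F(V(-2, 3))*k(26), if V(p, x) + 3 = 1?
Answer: 480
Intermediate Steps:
V(p, x) = -2 (V(p, x) = -3 + 1 = -2)
k(f) = 4 + f
P(Z, v) = 4
F(t) = 4*t²
F(V(-2, 3))*k(26) = (4*(-2)²)*(4 + 26) = (4*4)*30 = 16*30 = 480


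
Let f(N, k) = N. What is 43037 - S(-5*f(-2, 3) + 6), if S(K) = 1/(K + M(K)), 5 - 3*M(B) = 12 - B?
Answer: 817702/19 ≈ 43037.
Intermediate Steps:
M(B) = -7/3 + B/3 (M(B) = 5/3 - (12 - B)/3 = 5/3 + (-4 + B/3) = -7/3 + B/3)
S(K) = 1/(-7/3 + 4*K/3) (S(K) = 1/(K + (-7/3 + K/3)) = 1/(-7/3 + 4*K/3))
43037 - S(-5*f(-2, 3) + 6) = 43037 - 3/(-7 + 4*(-5*(-2) + 6)) = 43037 - 3/(-7 + 4*(10 + 6)) = 43037 - 3/(-7 + 4*16) = 43037 - 3/(-7 + 64) = 43037 - 3/57 = 43037 - 1*1/19 = 43037 - 1/19 = 817702/19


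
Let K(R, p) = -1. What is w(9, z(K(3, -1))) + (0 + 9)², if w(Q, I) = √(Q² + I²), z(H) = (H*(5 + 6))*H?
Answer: 81 + √202 ≈ 95.213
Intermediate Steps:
z(H) = 11*H² (z(H) = (H*11)*H = (11*H)*H = 11*H²)
w(Q, I) = √(I² + Q²)
w(9, z(K(3, -1))) + (0 + 9)² = √((11*(-1)²)² + 9²) + (0 + 9)² = √((11*1)² + 81) + 9² = √(11² + 81) + 81 = √(121 + 81) + 81 = √202 + 81 = 81 + √202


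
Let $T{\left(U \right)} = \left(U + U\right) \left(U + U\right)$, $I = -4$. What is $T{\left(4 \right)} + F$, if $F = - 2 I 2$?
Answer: $80$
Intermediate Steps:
$F = 16$ ($F = \left(-2\right) \left(-4\right) 2 = 8 \cdot 2 = 16$)
$T{\left(U \right)} = 4 U^{2}$ ($T{\left(U \right)} = 2 U 2 U = 4 U^{2}$)
$T{\left(4 \right)} + F = 4 \cdot 4^{2} + 16 = 4 \cdot 16 + 16 = 64 + 16 = 80$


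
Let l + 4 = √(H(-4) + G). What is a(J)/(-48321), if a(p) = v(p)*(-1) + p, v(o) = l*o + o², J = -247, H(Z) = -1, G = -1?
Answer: 76/59 - 19*I*√2/3717 ≈ 1.2881 - 0.007229*I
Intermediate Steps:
l = -4 + I*√2 (l = -4 + √(-1 - 1) = -4 + √(-2) = -4 + I*√2 ≈ -4.0 + 1.4142*I)
v(o) = o² + o*(-4 + I*√2) (v(o) = (-4 + I*√2)*o + o² = o*(-4 + I*√2) + o² = o² + o*(-4 + I*√2))
a(p) = p - p*(-4 + p + I*√2) (a(p) = (p*(-4 + p + I*√2))*(-1) + p = -p*(-4 + p + I*√2) + p = p - p*(-4 + p + I*√2))
a(J)/(-48321) = -247*(5 - 1*(-247) - I*√2)/(-48321) = -247*(5 + 247 - I*√2)*(-1/48321) = -247*(252 - I*√2)*(-1/48321) = (-62244 + 247*I*√2)*(-1/48321) = 76/59 - 19*I*√2/3717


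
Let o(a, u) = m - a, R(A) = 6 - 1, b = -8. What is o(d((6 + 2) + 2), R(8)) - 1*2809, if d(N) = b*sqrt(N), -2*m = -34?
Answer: -2792 + 8*sqrt(10) ≈ -2766.7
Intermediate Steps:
m = 17 (m = -1/2*(-34) = 17)
d(N) = -8*sqrt(N)
R(A) = 5
o(a, u) = 17 - a
o(d((6 + 2) + 2), R(8)) - 1*2809 = (17 - (-8)*sqrt((6 + 2) + 2)) - 1*2809 = (17 - (-8)*sqrt(8 + 2)) - 2809 = (17 - (-8)*sqrt(10)) - 2809 = (17 + 8*sqrt(10)) - 2809 = -2792 + 8*sqrt(10)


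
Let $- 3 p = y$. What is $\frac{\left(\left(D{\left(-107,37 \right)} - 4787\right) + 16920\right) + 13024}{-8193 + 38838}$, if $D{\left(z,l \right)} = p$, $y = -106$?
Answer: $\frac{75577}{91935} \approx 0.82207$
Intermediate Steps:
$p = \frac{106}{3}$ ($p = \left(- \frac{1}{3}\right) \left(-106\right) = \frac{106}{3} \approx 35.333$)
$D{\left(z,l \right)} = \frac{106}{3}$
$\frac{\left(\left(D{\left(-107,37 \right)} - 4787\right) + 16920\right) + 13024}{-8193 + 38838} = \frac{\left(\left(\frac{106}{3} - 4787\right) + 16920\right) + 13024}{-8193 + 38838} = \frac{\left(- \frac{14255}{3} + 16920\right) + 13024}{30645} = \left(\frac{36505}{3} + 13024\right) \frac{1}{30645} = \frac{75577}{3} \cdot \frac{1}{30645} = \frac{75577}{91935}$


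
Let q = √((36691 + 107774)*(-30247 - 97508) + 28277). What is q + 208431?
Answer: 208431 + I*√18456097798 ≈ 2.0843e+5 + 1.3585e+5*I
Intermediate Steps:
q = I*√18456097798 (q = √(144465*(-127755) + 28277) = √(-18456126075 + 28277) = √(-18456097798) = I*√18456097798 ≈ 1.3585e+5*I)
q + 208431 = I*√18456097798 + 208431 = 208431 + I*√18456097798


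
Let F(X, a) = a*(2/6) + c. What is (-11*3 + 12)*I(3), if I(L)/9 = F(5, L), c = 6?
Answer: -1323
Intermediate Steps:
F(X, a) = 6 + a/3 (F(X, a) = a*(2/6) + 6 = a*(2*(1/6)) + 6 = a*(1/3) + 6 = a/3 + 6 = 6 + a/3)
I(L) = 54 + 3*L (I(L) = 9*(6 + L/3) = 54 + 3*L)
(-11*3 + 12)*I(3) = (-11*3 + 12)*(54 + 3*3) = (-33 + 12)*(54 + 9) = -21*63 = -1323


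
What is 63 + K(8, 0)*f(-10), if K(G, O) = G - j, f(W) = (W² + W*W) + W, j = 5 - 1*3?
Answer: 1203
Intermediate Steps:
j = 2 (j = 5 - 3 = 2)
f(W) = W + 2*W² (f(W) = (W² + W²) + W = 2*W² + W = W + 2*W²)
K(G, O) = -2 + G (K(G, O) = G - 1*2 = G - 2 = -2 + G)
63 + K(8, 0)*f(-10) = 63 + (-2 + 8)*(-10*(1 + 2*(-10))) = 63 + 6*(-10*(1 - 20)) = 63 + 6*(-10*(-19)) = 63 + 6*190 = 63 + 1140 = 1203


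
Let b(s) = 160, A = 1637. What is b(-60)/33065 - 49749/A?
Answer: -328937753/10825481 ≈ -30.385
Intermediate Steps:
b(-60)/33065 - 49749/A = 160/33065 - 49749/1637 = 160*(1/33065) - 49749*1/1637 = 32/6613 - 49749/1637 = -328937753/10825481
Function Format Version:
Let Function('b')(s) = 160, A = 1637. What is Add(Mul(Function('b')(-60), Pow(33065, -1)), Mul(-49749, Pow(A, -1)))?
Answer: Rational(-328937753, 10825481) ≈ -30.385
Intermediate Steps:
Add(Mul(Function('b')(-60), Pow(33065, -1)), Mul(-49749, Pow(A, -1))) = Add(Mul(160, Pow(33065, -1)), Mul(-49749, Pow(1637, -1))) = Add(Mul(160, Rational(1, 33065)), Mul(-49749, Rational(1, 1637))) = Add(Rational(32, 6613), Rational(-49749, 1637)) = Rational(-328937753, 10825481)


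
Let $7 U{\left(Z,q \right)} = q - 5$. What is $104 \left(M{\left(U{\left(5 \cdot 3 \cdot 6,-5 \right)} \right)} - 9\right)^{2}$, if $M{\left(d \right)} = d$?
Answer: $\frac{554216}{49} \approx 11311.0$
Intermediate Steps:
$U{\left(Z,q \right)} = - \frac{5}{7} + \frac{q}{7}$ ($U{\left(Z,q \right)} = \frac{q - 5}{7} = \frac{-5 + q}{7} = - \frac{5}{7} + \frac{q}{7}$)
$104 \left(M{\left(U{\left(5 \cdot 3 \cdot 6,-5 \right)} \right)} - 9\right)^{2} = 104 \left(\left(- \frac{5}{7} + \frac{1}{7} \left(-5\right)\right) - 9\right)^{2} = 104 \left(\left(- \frac{5}{7} - \frac{5}{7}\right) - 9\right)^{2} = 104 \left(- \frac{10}{7} - 9\right)^{2} = 104 \left(- \frac{73}{7}\right)^{2} = 104 \cdot \frac{5329}{49} = \frac{554216}{49}$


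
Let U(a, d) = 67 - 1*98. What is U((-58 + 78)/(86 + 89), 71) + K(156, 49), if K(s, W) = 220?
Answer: 189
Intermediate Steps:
U(a, d) = -31 (U(a, d) = 67 - 98 = -31)
U((-58 + 78)/(86 + 89), 71) + K(156, 49) = -31 + 220 = 189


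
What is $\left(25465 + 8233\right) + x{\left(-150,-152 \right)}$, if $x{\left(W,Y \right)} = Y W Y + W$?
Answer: $-3432052$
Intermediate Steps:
$x{\left(W,Y \right)} = W + W Y^{2}$ ($x{\left(W,Y \right)} = W Y Y + W = W Y^{2} + W = W + W Y^{2}$)
$\left(25465 + 8233\right) + x{\left(-150,-152 \right)} = \left(25465 + 8233\right) - 150 \left(1 + \left(-152\right)^{2}\right) = 33698 - 150 \left(1 + 23104\right) = 33698 - 3465750 = -3432052$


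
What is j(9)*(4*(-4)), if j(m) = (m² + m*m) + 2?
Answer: -2624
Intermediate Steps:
j(m) = 2 + 2*m² (j(m) = (m² + m²) + 2 = 2*m² + 2 = 2 + 2*m²)
j(9)*(4*(-4)) = (2 + 2*9²)*(4*(-4)) = (2 + 2*81)*(-16) = (2 + 162)*(-16) = 164*(-16) = -2624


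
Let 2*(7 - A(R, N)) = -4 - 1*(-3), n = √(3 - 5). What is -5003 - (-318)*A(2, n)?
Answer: -2618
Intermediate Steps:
n = I*√2 (n = √(-2) = I*√2 ≈ 1.4142*I)
A(R, N) = 15/2 (A(R, N) = 7 - (-4 - 1*(-3))/2 = 7 - (-4 + 3)/2 = 7 - ½*(-1) = 7 + ½ = 15/2)
-5003 - (-318)*A(2, n) = -5003 - (-318)*15/2 = -5003 - 1*(-2385) = -5003 + 2385 = -2618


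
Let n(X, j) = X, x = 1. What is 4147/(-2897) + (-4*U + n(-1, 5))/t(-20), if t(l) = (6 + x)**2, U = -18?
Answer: 2484/141953 ≈ 0.017499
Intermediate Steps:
t(l) = 49 (t(l) = (6 + 1)**2 = 7**2 = 49)
4147/(-2897) + (-4*U + n(-1, 5))/t(-20) = 4147/(-2897) + (-4*(-18) - 1)/49 = 4147*(-1/2897) + (72 - 1)*(1/49) = -4147/2897 + 71*(1/49) = -4147/2897 + 71/49 = 2484/141953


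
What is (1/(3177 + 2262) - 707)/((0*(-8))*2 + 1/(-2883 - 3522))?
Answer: 1172838460/259 ≈ 4.5283e+6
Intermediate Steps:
(1/(3177 + 2262) - 707)/((0*(-8))*2 + 1/(-2883 - 3522)) = (1/5439 - 707)/(0*2 + 1/(-6405)) = (1/5439 - 707)/(0 - 1/6405) = -3845372/(5439*(-1/6405)) = -3845372/5439*(-6405) = 1172838460/259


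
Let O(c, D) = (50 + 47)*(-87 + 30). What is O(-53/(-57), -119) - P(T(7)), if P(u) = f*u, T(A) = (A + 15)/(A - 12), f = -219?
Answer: -32463/5 ≈ -6492.6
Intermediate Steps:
O(c, D) = -5529 (O(c, D) = 97*(-57) = -5529)
T(A) = (15 + A)/(-12 + A)
P(u) = -219*u
O(-53/(-57), -119) - P(T(7)) = -5529 - (-219)*(15 + 7)/(-12 + 7) = -5529 - (-219)*22/(-5) = -5529 - (-219)*(-⅕*22) = -5529 - (-219)*(-22)/5 = -5529 - 1*4818/5 = -5529 - 4818/5 = -32463/5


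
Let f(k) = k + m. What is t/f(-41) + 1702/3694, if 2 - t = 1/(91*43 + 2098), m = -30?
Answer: 340987844/788264507 ≈ 0.43258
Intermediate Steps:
f(k) = -30 + k (f(k) = k - 30 = -30 + k)
t = 12021/6011 (t = 2 - 1/(91*43 + 2098) = 2 - 1/(3913 + 2098) = 2 - 1/6011 = 12021/6011 ≈ 1.9998)
t/f(-41) + 1702/3694 = 12021/(6011*(-30 - 41)) + 1702/3694 = (12021/6011)/(-71) + 1702*(1/3694) = (12021/6011)*(-1/71) + 851/1847 = -12021/426781 + 851/1847 = 340987844/788264507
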